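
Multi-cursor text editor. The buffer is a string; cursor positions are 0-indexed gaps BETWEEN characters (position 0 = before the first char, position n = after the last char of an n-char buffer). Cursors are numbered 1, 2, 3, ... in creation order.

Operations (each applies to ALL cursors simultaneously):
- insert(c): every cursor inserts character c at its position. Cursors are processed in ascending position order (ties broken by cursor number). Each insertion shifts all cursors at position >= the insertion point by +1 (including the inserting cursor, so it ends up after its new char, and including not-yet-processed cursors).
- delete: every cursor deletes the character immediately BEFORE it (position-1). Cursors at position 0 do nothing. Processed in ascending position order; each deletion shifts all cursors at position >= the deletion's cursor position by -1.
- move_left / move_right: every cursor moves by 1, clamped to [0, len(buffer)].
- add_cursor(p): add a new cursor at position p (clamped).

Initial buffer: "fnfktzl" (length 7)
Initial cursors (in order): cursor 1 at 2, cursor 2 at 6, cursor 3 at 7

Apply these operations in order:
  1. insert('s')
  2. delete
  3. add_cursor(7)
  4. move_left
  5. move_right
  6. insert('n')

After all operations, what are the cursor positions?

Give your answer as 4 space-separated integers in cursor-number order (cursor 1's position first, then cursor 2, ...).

Answer: 3 8 11 11

Derivation:
After op 1 (insert('s')): buffer="fnsfktzsls" (len 10), cursors c1@3 c2@8 c3@10, authorship ..1....2.3
After op 2 (delete): buffer="fnfktzl" (len 7), cursors c1@2 c2@6 c3@7, authorship .......
After op 3 (add_cursor(7)): buffer="fnfktzl" (len 7), cursors c1@2 c2@6 c3@7 c4@7, authorship .......
After op 4 (move_left): buffer="fnfktzl" (len 7), cursors c1@1 c2@5 c3@6 c4@6, authorship .......
After op 5 (move_right): buffer="fnfktzl" (len 7), cursors c1@2 c2@6 c3@7 c4@7, authorship .......
After op 6 (insert('n')): buffer="fnnfktznlnn" (len 11), cursors c1@3 c2@8 c3@11 c4@11, authorship ..1....2.34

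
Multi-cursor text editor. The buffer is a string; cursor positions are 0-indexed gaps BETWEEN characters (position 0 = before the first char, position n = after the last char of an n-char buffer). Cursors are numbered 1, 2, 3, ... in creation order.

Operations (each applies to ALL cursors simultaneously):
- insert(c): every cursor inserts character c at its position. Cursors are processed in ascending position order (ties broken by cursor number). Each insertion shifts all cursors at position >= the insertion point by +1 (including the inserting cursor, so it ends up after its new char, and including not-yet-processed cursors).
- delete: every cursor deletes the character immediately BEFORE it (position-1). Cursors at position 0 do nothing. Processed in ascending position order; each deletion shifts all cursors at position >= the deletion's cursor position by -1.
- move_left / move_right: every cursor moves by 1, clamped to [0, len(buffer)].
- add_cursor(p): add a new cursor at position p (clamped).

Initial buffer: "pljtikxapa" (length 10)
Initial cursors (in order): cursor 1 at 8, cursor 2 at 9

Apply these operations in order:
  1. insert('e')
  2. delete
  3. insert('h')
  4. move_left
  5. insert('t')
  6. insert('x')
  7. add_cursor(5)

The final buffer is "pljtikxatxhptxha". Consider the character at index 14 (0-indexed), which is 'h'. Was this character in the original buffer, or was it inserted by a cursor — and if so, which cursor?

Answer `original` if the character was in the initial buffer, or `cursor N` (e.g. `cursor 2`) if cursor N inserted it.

After op 1 (insert('e')): buffer="pljtikxaepea" (len 12), cursors c1@9 c2@11, authorship ........1.2.
After op 2 (delete): buffer="pljtikxapa" (len 10), cursors c1@8 c2@9, authorship ..........
After op 3 (insert('h')): buffer="pljtikxahpha" (len 12), cursors c1@9 c2@11, authorship ........1.2.
After op 4 (move_left): buffer="pljtikxahpha" (len 12), cursors c1@8 c2@10, authorship ........1.2.
After op 5 (insert('t')): buffer="pljtikxathptha" (len 14), cursors c1@9 c2@12, authorship ........11.22.
After op 6 (insert('x')): buffer="pljtikxatxhptxha" (len 16), cursors c1@10 c2@14, authorship ........111.222.
After op 7 (add_cursor(5)): buffer="pljtikxatxhptxha" (len 16), cursors c3@5 c1@10 c2@14, authorship ........111.222.
Authorship (.=original, N=cursor N): . . . . . . . . 1 1 1 . 2 2 2 .
Index 14: author = 2

Answer: cursor 2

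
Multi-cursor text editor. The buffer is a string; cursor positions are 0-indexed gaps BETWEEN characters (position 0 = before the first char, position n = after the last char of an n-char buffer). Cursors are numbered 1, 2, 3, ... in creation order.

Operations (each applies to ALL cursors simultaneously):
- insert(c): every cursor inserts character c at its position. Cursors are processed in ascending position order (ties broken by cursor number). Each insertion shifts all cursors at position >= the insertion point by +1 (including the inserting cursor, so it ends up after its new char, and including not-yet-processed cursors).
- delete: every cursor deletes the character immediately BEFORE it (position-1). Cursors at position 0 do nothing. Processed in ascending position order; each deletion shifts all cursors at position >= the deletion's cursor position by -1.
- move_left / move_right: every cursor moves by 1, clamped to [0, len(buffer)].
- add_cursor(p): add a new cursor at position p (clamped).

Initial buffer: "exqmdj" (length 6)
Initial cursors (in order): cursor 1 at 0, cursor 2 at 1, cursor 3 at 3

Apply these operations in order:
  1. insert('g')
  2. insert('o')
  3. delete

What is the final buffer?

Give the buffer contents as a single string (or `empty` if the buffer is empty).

After op 1 (insert('g')): buffer="gegxqgmdj" (len 9), cursors c1@1 c2@3 c3@6, authorship 1.2..3...
After op 2 (insert('o')): buffer="goegoxqgomdj" (len 12), cursors c1@2 c2@5 c3@9, authorship 11.22..33...
After op 3 (delete): buffer="gegxqgmdj" (len 9), cursors c1@1 c2@3 c3@6, authorship 1.2..3...

Answer: gegxqgmdj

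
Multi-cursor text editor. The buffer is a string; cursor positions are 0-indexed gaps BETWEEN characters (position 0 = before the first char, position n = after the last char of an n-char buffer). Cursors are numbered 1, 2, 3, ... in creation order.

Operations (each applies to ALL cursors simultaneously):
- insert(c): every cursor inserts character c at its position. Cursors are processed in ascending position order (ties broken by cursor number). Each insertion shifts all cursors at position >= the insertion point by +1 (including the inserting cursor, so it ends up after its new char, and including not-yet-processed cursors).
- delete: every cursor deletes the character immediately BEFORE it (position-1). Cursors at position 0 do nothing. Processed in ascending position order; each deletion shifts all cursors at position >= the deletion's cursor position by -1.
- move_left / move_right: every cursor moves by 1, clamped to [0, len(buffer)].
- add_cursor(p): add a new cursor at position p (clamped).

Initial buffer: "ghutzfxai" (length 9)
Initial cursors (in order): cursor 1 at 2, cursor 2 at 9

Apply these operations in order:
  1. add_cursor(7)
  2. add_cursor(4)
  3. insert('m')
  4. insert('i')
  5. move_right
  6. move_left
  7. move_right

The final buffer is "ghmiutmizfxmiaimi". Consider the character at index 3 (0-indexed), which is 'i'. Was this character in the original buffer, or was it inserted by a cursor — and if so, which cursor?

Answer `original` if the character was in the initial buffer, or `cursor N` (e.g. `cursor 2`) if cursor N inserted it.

After op 1 (add_cursor(7)): buffer="ghutzfxai" (len 9), cursors c1@2 c3@7 c2@9, authorship .........
After op 2 (add_cursor(4)): buffer="ghutzfxai" (len 9), cursors c1@2 c4@4 c3@7 c2@9, authorship .........
After op 3 (insert('m')): buffer="ghmutmzfxmaim" (len 13), cursors c1@3 c4@6 c3@10 c2@13, authorship ..1..4...3..2
After op 4 (insert('i')): buffer="ghmiutmizfxmiaimi" (len 17), cursors c1@4 c4@8 c3@13 c2@17, authorship ..11..44...33..22
After op 5 (move_right): buffer="ghmiutmizfxmiaimi" (len 17), cursors c1@5 c4@9 c3@14 c2@17, authorship ..11..44...33..22
After op 6 (move_left): buffer="ghmiutmizfxmiaimi" (len 17), cursors c1@4 c4@8 c3@13 c2@16, authorship ..11..44...33..22
After op 7 (move_right): buffer="ghmiutmizfxmiaimi" (len 17), cursors c1@5 c4@9 c3@14 c2@17, authorship ..11..44...33..22
Authorship (.=original, N=cursor N): . . 1 1 . . 4 4 . . . 3 3 . . 2 2
Index 3: author = 1

Answer: cursor 1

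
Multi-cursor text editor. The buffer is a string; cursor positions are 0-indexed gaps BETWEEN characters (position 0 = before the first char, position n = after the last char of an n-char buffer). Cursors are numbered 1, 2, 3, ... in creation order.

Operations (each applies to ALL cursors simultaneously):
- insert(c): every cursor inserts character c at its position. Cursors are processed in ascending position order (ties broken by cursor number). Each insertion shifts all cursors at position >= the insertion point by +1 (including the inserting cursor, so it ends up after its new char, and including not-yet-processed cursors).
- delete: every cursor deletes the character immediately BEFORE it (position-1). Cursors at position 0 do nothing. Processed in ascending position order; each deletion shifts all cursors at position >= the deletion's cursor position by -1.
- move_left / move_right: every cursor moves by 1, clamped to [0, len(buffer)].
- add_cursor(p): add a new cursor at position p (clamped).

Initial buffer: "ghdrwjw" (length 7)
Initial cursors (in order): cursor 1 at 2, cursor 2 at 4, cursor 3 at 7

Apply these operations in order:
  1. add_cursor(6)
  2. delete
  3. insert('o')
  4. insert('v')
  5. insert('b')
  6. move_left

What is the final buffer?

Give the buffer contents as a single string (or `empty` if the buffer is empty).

After op 1 (add_cursor(6)): buffer="ghdrwjw" (len 7), cursors c1@2 c2@4 c4@6 c3@7, authorship .......
After op 2 (delete): buffer="gdw" (len 3), cursors c1@1 c2@2 c3@3 c4@3, authorship ...
After op 3 (insert('o')): buffer="godowoo" (len 7), cursors c1@2 c2@4 c3@7 c4@7, authorship .1.2.34
After op 4 (insert('v')): buffer="govdovwoovv" (len 11), cursors c1@3 c2@6 c3@11 c4@11, authorship .11.22.3434
After op 5 (insert('b')): buffer="govbdovbwoovvbb" (len 15), cursors c1@4 c2@8 c3@15 c4@15, authorship .111.222.343434
After op 6 (move_left): buffer="govbdovbwoovvbb" (len 15), cursors c1@3 c2@7 c3@14 c4@14, authorship .111.222.343434

Answer: govbdovbwoovvbb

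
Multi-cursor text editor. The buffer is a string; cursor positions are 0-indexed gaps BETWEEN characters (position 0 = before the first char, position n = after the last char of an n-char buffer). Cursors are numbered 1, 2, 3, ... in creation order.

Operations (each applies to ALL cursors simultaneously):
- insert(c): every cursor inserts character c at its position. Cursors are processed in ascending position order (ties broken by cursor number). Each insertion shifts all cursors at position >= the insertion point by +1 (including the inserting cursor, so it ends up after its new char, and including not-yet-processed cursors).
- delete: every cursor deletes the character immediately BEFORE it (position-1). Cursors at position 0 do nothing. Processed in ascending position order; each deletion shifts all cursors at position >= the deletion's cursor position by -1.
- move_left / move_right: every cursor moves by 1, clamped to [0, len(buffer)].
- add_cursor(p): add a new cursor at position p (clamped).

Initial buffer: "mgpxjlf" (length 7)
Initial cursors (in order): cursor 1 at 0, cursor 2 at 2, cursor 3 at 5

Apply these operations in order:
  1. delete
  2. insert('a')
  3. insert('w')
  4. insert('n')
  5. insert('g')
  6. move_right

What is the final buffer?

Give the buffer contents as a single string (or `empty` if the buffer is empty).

After op 1 (delete): buffer="mpxlf" (len 5), cursors c1@0 c2@1 c3@3, authorship .....
After op 2 (insert('a')): buffer="amapxalf" (len 8), cursors c1@1 c2@3 c3@6, authorship 1.2..3..
After op 3 (insert('w')): buffer="awmawpxawlf" (len 11), cursors c1@2 c2@5 c3@9, authorship 11.22..33..
After op 4 (insert('n')): buffer="awnmawnpxawnlf" (len 14), cursors c1@3 c2@7 c3@12, authorship 111.222..333..
After op 5 (insert('g')): buffer="awngmawngpxawnglf" (len 17), cursors c1@4 c2@9 c3@15, authorship 1111.2222..3333..
After op 6 (move_right): buffer="awngmawngpxawnglf" (len 17), cursors c1@5 c2@10 c3@16, authorship 1111.2222..3333..

Answer: awngmawngpxawnglf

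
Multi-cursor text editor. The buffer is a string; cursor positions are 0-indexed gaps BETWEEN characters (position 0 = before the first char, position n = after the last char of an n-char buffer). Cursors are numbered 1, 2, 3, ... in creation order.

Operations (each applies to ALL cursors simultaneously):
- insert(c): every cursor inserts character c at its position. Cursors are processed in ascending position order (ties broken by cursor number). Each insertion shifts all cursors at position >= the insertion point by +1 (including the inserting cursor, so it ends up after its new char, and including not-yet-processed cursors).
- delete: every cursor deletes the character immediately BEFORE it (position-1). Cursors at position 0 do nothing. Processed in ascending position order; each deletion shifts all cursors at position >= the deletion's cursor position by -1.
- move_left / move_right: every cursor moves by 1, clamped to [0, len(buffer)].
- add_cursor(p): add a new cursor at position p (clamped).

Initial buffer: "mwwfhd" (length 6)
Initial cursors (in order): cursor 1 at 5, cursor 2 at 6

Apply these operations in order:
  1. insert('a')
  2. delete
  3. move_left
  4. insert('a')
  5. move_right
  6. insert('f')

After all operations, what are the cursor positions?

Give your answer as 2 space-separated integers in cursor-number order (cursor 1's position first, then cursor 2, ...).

After op 1 (insert('a')): buffer="mwwfhada" (len 8), cursors c1@6 c2@8, authorship .....1.2
After op 2 (delete): buffer="mwwfhd" (len 6), cursors c1@5 c2@6, authorship ......
After op 3 (move_left): buffer="mwwfhd" (len 6), cursors c1@4 c2@5, authorship ......
After op 4 (insert('a')): buffer="mwwfahad" (len 8), cursors c1@5 c2@7, authorship ....1.2.
After op 5 (move_right): buffer="mwwfahad" (len 8), cursors c1@6 c2@8, authorship ....1.2.
After op 6 (insert('f')): buffer="mwwfahfadf" (len 10), cursors c1@7 c2@10, authorship ....1.12.2

Answer: 7 10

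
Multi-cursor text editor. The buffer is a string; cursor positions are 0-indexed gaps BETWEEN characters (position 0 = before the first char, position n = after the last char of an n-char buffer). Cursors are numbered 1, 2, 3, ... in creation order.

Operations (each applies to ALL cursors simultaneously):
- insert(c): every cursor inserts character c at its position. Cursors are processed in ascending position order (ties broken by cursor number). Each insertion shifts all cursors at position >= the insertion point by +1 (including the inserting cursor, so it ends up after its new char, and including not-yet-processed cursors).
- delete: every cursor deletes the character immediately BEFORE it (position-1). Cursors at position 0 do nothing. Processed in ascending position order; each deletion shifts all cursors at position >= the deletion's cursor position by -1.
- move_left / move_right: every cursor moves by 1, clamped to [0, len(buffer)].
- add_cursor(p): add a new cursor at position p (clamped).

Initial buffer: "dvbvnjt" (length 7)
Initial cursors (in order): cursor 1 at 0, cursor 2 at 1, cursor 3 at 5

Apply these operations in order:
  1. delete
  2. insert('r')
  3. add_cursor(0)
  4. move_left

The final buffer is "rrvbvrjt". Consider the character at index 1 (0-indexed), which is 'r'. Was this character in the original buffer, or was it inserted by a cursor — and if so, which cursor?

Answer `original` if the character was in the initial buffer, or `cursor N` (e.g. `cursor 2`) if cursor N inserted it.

After op 1 (delete): buffer="vbvjt" (len 5), cursors c1@0 c2@0 c3@3, authorship .....
After op 2 (insert('r')): buffer="rrvbvrjt" (len 8), cursors c1@2 c2@2 c3@6, authorship 12...3..
After op 3 (add_cursor(0)): buffer="rrvbvrjt" (len 8), cursors c4@0 c1@2 c2@2 c3@6, authorship 12...3..
After op 4 (move_left): buffer="rrvbvrjt" (len 8), cursors c4@0 c1@1 c2@1 c3@5, authorship 12...3..
Authorship (.=original, N=cursor N): 1 2 . . . 3 . .
Index 1: author = 2

Answer: cursor 2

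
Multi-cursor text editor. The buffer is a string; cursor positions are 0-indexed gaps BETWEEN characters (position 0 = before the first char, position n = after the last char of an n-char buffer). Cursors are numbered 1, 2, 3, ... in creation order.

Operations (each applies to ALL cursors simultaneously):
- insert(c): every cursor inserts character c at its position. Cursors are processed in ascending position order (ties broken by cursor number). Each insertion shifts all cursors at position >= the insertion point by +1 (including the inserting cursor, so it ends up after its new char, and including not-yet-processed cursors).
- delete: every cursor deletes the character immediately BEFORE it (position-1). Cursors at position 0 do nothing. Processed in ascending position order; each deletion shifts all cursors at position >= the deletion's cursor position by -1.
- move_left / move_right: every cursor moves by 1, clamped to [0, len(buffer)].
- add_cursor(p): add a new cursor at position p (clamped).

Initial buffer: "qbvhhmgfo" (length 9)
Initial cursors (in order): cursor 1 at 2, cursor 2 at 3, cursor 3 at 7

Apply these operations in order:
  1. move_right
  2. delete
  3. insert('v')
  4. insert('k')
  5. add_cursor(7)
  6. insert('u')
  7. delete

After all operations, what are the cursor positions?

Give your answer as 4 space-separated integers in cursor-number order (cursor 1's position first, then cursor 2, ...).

After op 1 (move_right): buffer="qbvhhmgfo" (len 9), cursors c1@3 c2@4 c3@8, authorship .........
After op 2 (delete): buffer="qbhmgo" (len 6), cursors c1@2 c2@2 c3@5, authorship ......
After op 3 (insert('v')): buffer="qbvvhmgvo" (len 9), cursors c1@4 c2@4 c3@8, authorship ..12...3.
After op 4 (insert('k')): buffer="qbvvkkhmgvko" (len 12), cursors c1@6 c2@6 c3@11, authorship ..1212...33.
After op 5 (add_cursor(7)): buffer="qbvvkkhmgvko" (len 12), cursors c1@6 c2@6 c4@7 c3@11, authorship ..1212...33.
After op 6 (insert('u')): buffer="qbvvkkuuhumgvkuo" (len 16), cursors c1@8 c2@8 c4@10 c3@15, authorship ..121212.4..333.
After op 7 (delete): buffer="qbvvkkhmgvko" (len 12), cursors c1@6 c2@6 c4@7 c3@11, authorship ..1212...33.

Answer: 6 6 11 7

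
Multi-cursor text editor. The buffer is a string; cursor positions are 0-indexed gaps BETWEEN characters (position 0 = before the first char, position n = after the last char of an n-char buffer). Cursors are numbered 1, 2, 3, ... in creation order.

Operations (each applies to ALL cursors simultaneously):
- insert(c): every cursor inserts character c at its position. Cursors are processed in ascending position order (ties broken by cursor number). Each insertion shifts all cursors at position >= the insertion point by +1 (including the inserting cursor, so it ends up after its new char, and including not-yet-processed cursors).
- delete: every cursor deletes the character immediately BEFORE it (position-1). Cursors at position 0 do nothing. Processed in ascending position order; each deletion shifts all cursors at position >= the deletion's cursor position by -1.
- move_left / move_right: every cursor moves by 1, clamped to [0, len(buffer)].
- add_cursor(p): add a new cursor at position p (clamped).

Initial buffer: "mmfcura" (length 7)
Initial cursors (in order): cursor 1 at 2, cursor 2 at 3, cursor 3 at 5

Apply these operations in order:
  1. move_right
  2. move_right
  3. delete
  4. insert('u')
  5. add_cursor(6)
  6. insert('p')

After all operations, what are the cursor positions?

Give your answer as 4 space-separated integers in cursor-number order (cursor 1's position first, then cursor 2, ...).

After op 1 (move_right): buffer="mmfcura" (len 7), cursors c1@3 c2@4 c3@6, authorship .......
After op 2 (move_right): buffer="mmfcura" (len 7), cursors c1@4 c2@5 c3@7, authorship .......
After op 3 (delete): buffer="mmfr" (len 4), cursors c1@3 c2@3 c3@4, authorship ....
After op 4 (insert('u')): buffer="mmfuuru" (len 7), cursors c1@5 c2@5 c3@7, authorship ...12.3
After op 5 (add_cursor(6)): buffer="mmfuuru" (len 7), cursors c1@5 c2@5 c4@6 c3@7, authorship ...12.3
After op 6 (insert('p')): buffer="mmfuupprpup" (len 11), cursors c1@7 c2@7 c4@9 c3@11, authorship ...1212.433

Answer: 7 7 11 9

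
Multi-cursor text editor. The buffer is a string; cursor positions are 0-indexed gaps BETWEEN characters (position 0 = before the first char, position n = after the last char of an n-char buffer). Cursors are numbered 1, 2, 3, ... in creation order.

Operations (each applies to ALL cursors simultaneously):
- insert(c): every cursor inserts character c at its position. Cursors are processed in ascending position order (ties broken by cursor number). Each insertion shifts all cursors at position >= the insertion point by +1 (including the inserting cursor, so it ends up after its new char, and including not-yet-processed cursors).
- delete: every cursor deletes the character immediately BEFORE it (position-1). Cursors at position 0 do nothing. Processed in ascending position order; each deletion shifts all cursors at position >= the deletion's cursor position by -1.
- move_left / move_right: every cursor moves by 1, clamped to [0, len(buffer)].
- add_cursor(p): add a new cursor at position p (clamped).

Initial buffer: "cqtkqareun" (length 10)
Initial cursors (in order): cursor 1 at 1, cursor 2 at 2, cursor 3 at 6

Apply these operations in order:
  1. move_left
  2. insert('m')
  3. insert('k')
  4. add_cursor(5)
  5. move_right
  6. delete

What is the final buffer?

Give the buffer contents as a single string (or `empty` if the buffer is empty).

Answer: mkmtkqmkreun

Derivation:
After op 1 (move_left): buffer="cqtkqareun" (len 10), cursors c1@0 c2@1 c3@5, authorship ..........
After op 2 (insert('m')): buffer="mcmqtkqmareun" (len 13), cursors c1@1 c2@3 c3@8, authorship 1.2....3.....
After op 3 (insert('k')): buffer="mkcmkqtkqmkareun" (len 16), cursors c1@2 c2@5 c3@11, authorship 11.22....33.....
After op 4 (add_cursor(5)): buffer="mkcmkqtkqmkareun" (len 16), cursors c1@2 c2@5 c4@5 c3@11, authorship 11.22....33.....
After op 5 (move_right): buffer="mkcmkqtkqmkareun" (len 16), cursors c1@3 c2@6 c4@6 c3@12, authorship 11.22....33.....
After op 6 (delete): buffer="mkmtkqmkreun" (len 12), cursors c1@2 c2@3 c4@3 c3@8, authorship 112...33....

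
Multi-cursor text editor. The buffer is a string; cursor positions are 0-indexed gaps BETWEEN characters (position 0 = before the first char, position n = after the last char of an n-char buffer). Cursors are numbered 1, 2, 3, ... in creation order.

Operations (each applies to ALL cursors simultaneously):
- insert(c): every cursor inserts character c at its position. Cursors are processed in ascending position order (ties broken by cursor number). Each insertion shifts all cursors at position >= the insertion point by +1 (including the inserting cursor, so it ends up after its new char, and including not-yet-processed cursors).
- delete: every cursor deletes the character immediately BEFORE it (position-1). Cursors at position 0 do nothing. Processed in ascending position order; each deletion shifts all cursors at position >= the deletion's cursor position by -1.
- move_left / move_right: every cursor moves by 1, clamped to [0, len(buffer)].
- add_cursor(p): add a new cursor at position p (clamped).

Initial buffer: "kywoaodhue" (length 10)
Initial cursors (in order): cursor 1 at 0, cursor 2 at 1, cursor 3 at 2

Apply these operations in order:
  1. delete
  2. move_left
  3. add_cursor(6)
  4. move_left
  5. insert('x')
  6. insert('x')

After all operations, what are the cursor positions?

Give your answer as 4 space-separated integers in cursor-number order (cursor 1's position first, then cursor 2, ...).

Answer: 6 6 6 13

Derivation:
After op 1 (delete): buffer="woaodhue" (len 8), cursors c1@0 c2@0 c3@0, authorship ........
After op 2 (move_left): buffer="woaodhue" (len 8), cursors c1@0 c2@0 c3@0, authorship ........
After op 3 (add_cursor(6)): buffer="woaodhue" (len 8), cursors c1@0 c2@0 c3@0 c4@6, authorship ........
After op 4 (move_left): buffer="woaodhue" (len 8), cursors c1@0 c2@0 c3@0 c4@5, authorship ........
After op 5 (insert('x')): buffer="xxxwoaodxhue" (len 12), cursors c1@3 c2@3 c3@3 c4@9, authorship 123.....4...
After op 6 (insert('x')): buffer="xxxxxxwoaodxxhue" (len 16), cursors c1@6 c2@6 c3@6 c4@13, authorship 123123.....44...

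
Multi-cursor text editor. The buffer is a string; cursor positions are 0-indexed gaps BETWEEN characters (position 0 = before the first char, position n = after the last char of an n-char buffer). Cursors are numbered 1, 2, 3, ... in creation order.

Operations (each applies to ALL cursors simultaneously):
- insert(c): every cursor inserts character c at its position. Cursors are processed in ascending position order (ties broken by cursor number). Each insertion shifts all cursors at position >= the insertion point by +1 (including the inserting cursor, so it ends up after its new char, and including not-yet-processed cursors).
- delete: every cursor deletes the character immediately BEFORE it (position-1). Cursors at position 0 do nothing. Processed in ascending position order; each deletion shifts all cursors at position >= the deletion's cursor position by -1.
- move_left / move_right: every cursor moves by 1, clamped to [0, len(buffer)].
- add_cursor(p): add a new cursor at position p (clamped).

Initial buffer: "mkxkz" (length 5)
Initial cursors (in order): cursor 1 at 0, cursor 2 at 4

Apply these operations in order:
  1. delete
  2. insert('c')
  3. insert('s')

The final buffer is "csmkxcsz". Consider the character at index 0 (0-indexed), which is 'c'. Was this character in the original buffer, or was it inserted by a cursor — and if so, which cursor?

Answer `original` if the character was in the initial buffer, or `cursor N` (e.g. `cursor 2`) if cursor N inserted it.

After op 1 (delete): buffer="mkxz" (len 4), cursors c1@0 c2@3, authorship ....
After op 2 (insert('c')): buffer="cmkxcz" (len 6), cursors c1@1 c2@5, authorship 1...2.
After op 3 (insert('s')): buffer="csmkxcsz" (len 8), cursors c1@2 c2@7, authorship 11...22.
Authorship (.=original, N=cursor N): 1 1 . . . 2 2 .
Index 0: author = 1

Answer: cursor 1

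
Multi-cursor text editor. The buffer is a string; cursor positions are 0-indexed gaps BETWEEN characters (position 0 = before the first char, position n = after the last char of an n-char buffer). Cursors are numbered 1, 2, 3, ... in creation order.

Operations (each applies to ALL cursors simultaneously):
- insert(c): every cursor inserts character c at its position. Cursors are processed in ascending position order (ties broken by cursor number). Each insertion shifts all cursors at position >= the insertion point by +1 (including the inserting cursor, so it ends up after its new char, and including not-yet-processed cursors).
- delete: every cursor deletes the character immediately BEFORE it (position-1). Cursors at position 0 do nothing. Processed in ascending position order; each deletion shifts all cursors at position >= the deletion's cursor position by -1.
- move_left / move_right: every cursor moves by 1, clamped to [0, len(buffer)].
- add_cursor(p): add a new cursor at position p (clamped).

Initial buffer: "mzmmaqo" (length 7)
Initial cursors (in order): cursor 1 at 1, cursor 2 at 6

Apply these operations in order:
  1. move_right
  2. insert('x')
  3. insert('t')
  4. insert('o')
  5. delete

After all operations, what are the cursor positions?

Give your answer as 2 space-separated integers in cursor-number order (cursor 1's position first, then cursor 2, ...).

Answer: 4 11

Derivation:
After op 1 (move_right): buffer="mzmmaqo" (len 7), cursors c1@2 c2@7, authorship .......
After op 2 (insert('x')): buffer="mzxmmaqox" (len 9), cursors c1@3 c2@9, authorship ..1.....2
After op 3 (insert('t')): buffer="mzxtmmaqoxt" (len 11), cursors c1@4 c2@11, authorship ..11.....22
After op 4 (insert('o')): buffer="mzxtommaqoxto" (len 13), cursors c1@5 c2@13, authorship ..111.....222
After op 5 (delete): buffer="mzxtmmaqoxt" (len 11), cursors c1@4 c2@11, authorship ..11.....22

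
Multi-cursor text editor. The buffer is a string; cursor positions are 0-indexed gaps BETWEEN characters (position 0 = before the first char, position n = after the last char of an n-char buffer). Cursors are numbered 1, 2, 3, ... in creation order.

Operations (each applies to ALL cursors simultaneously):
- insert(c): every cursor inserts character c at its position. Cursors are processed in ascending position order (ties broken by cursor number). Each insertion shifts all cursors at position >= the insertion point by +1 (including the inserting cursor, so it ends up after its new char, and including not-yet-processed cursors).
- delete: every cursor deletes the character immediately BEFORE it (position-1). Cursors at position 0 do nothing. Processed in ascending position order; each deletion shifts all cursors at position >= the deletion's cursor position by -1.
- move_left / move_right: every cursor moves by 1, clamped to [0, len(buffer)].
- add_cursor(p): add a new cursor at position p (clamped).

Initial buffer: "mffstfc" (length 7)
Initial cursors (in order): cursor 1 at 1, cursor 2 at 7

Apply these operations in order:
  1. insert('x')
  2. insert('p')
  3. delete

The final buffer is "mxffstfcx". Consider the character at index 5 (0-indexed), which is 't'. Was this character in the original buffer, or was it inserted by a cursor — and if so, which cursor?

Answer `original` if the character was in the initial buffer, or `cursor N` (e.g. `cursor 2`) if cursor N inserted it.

After op 1 (insert('x')): buffer="mxffstfcx" (len 9), cursors c1@2 c2@9, authorship .1......2
After op 2 (insert('p')): buffer="mxpffstfcxp" (len 11), cursors c1@3 c2@11, authorship .11......22
After op 3 (delete): buffer="mxffstfcx" (len 9), cursors c1@2 c2@9, authorship .1......2
Authorship (.=original, N=cursor N): . 1 . . . . . . 2
Index 5: author = original

Answer: original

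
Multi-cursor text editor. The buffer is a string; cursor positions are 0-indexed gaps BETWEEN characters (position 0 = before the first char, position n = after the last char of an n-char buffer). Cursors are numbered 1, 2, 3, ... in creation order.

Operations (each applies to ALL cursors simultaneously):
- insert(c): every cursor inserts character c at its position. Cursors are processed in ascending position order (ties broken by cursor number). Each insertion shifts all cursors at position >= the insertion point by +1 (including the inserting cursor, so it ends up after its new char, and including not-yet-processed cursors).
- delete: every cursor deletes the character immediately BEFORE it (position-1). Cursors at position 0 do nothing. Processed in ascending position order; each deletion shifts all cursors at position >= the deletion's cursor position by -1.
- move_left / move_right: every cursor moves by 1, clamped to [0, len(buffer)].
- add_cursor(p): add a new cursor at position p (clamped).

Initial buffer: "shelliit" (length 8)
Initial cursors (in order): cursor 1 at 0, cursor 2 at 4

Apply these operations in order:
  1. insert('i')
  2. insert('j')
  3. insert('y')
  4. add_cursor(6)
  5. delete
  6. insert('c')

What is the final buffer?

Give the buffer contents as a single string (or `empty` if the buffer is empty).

Answer: ijcshclijcliit

Derivation:
After op 1 (insert('i')): buffer="isheliliit" (len 10), cursors c1@1 c2@6, authorship 1....2....
After op 2 (insert('j')): buffer="ijshelijliit" (len 12), cursors c1@2 c2@8, authorship 11....22....
After op 3 (insert('y')): buffer="ijyshelijyliit" (len 14), cursors c1@3 c2@10, authorship 111....222....
After op 4 (add_cursor(6)): buffer="ijyshelijyliit" (len 14), cursors c1@3 c3@6 c2@10, authorship 111....222....
After op 5 (delete): buffer="ijshlijliit" (len 11), cursors c1@2 c3@4 c2@7, authorship 11...22....
After op 6 (insert('c')): buffer="ijcshclijcliit" (len 14), cursors c1@3 c3@6 c2@10, authorship 111..3.222....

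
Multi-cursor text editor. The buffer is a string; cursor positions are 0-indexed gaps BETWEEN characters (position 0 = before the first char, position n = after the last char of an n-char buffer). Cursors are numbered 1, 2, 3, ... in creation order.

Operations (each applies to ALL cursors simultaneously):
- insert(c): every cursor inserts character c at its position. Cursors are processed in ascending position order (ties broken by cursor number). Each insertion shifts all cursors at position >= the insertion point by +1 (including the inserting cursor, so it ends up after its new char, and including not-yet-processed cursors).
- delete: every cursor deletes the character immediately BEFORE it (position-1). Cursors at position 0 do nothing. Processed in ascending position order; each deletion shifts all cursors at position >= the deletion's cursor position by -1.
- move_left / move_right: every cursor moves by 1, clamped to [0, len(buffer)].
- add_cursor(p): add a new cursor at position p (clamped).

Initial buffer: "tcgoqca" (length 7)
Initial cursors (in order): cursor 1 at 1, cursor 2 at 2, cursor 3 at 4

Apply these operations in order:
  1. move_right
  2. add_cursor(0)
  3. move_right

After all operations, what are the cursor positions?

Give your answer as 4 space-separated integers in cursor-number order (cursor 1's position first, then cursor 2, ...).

After op 1 (move_right): buffer="tcgoqca" (len 7), cursors c1@2 c2@3 c3@5, authorship .......
After op 2 (add_cursor(0)): buffer="tcgoqca" (len 7), cursors c4@0 c1@2 c2@3 c3@5, authorship .......
After op 3 (move_right): buffer="tcgoqca" (len 7), cursors c4@1 c1@3 c2@4 c3@6, authorship .......

Answer: 3 4 6 1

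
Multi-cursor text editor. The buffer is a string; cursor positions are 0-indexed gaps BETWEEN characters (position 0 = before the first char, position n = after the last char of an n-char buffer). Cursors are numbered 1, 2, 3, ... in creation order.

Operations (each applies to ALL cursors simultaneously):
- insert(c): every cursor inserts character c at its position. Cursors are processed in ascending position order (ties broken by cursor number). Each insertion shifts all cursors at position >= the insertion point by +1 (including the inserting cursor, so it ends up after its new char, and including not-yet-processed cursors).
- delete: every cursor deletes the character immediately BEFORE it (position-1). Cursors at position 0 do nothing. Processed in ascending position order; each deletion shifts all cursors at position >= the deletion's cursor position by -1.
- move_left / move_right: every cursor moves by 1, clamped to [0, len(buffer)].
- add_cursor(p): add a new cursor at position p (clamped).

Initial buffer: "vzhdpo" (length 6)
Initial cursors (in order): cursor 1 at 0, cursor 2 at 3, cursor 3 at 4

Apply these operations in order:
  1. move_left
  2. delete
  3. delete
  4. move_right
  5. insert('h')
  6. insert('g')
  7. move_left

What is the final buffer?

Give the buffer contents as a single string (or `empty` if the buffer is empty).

Answer: dhhhgggpo

Derivation:
After op 1 (move_left): buffer="vzhdpo" (len 6), cursors c1@0 c2@2 c3@3, authorship ......
After op 2 (delete): buffer="vdpo" (len 4), cursors c1@0 c2@1 c3@1, authorship ....
After op 3 (delete): buffer="dpo" (len 3), cursors c1@0 c2@0 c3@0, authorship ...
After op 4 (move_right): buffer="dpo" (len 3), cursors c1@1 c2@1 c3@1, authorship ...
After op 5 (insert('h')): buffer="dhhhpo" (len 6), cursors c1@4 c2@4 c3@4, authorship .123..
After op 6 (insert('g')): buffer="dhhhgggpo" (len 9), cursors c1@7 c2@7 c3@7, authorship .123123..
After op 7 (move_left): buffer="dhhhgggpo" (len 9), cursors c1@6 c2@6 c3@6, authorship .123123..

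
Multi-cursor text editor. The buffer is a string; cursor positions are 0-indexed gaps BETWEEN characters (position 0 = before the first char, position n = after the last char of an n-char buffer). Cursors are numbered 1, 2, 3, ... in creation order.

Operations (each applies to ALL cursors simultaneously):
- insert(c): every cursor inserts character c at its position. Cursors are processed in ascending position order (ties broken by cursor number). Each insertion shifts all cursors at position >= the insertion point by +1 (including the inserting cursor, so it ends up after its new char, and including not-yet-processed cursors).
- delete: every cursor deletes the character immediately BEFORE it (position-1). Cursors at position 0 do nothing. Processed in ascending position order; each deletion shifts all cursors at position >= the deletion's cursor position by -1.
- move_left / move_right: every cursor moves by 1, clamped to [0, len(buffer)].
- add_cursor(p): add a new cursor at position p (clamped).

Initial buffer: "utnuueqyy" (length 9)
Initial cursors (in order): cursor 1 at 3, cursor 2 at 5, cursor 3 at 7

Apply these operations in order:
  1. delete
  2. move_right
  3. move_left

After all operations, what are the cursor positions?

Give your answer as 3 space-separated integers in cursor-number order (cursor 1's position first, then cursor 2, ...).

Answer: 2 3 4

Derivation:
After op 1 (delete): buffer="utueyy" (len 6), cursors c1@2 c2@3 c3@4, authorship ......
After op 2 (move_right): buffer="utueyy" (len 6), cursors c1@3 c2@4 c3@5, authorship ......
After op 3 (move_left): buffer="utueyy" (len 6), cursors c1@2 c2@3 c3@4, authorship ......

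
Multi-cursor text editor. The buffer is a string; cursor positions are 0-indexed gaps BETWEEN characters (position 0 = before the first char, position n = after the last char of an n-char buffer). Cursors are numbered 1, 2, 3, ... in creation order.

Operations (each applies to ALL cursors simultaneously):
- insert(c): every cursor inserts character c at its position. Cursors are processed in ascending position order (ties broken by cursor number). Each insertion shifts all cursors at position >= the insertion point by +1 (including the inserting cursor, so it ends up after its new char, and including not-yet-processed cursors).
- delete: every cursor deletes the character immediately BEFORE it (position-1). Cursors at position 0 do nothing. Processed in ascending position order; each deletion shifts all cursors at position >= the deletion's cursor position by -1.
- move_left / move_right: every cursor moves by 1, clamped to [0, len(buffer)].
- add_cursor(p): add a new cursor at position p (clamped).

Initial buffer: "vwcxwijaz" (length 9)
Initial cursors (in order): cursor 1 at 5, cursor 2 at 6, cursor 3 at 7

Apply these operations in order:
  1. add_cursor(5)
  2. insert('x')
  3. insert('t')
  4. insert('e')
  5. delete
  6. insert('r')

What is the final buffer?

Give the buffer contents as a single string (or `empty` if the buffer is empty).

Answer: vwcxwxxttrrixtrjxtraz

Derivation:
After op 1 (add_cursor(5)): buffer="vwcxwijaz" (len 9), cursors c1@5 c4@5 c2@6 c3@7, authorship .........
After op 2 (insert('x')): buffer="vwcxwxxixjxaz" (len 13), cursors c1@7 c4@7 c2@9 c3@11, authorship .....14.2.3..
After op 3 (insert('t')): buffer="vwcxwxxttixtjxtaz" (len 17), cursors c1@9 c4@9 c2@12 c3@15, authorship .....1414.22.33..
After op 4 (insert('e')): buffer="vwcxwxxtteeixtejxteaz" (len 21), cursors c1@11 c4@11 c2@15 c3@19, authorship .....141414.222.333..
After op 5 (delete): buffer="vwcxwxxttixtjxtaz" (len 17), cursors c1@9 c4@9 c2@12 c3@15, authorship .....1414.22.33..
After op 6 (insert('r')): buffer="vwcxwxxttrrixtrjxtraz" (len 21), cursors c1@11 c4@11 c2@15 c3@19, authorship .....141414.222.333..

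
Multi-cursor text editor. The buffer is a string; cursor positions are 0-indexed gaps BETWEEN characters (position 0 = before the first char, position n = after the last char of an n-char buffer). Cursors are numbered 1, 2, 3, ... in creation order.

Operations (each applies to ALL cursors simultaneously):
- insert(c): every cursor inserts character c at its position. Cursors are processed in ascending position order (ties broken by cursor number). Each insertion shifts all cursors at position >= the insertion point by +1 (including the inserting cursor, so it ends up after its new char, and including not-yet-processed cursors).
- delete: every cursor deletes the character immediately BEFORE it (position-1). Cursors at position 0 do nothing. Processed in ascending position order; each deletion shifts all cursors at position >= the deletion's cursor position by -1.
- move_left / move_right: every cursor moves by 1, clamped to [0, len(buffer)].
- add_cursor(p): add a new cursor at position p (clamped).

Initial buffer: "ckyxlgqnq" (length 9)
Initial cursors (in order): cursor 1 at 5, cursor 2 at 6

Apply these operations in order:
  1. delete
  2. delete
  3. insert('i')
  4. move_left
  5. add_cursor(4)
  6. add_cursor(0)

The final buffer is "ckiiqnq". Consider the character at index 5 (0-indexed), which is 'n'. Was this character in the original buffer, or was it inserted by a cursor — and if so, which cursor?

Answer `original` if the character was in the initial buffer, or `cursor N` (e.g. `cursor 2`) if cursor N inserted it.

After op 1 (delete): buffer="ckyxqnq" (len 7), cursors c1@4 c2@4, authorship .......
After op 2 (delete): buffer="ckqnq" (len 5), cursors c1@2 c2@2, authorship .....
After op 3 (insert('i')): buffer="ckiiqnq" (len 7), cursors c1@4 c2@4, authorship ..12...
After op 4 (move_left): buffer="ckiiqnq" (len 7), cursors c1@3 c2@3, authorship ..12...
After op 5 (add_cursor(4)): buffer="ckiiqnq" (len 7), cursors c1@3 c2@3 c3@4, authorship ..12...
After op 6 (add_cursor(0)): buffer="ckiiqnq" (len 7), cursors c4@0 c1@3 c2@3 c3@4, authorship ..12...
Authorship (.=original, N=cursor N): . . 1 2 . . .
Index 5: author = original

Answer: original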